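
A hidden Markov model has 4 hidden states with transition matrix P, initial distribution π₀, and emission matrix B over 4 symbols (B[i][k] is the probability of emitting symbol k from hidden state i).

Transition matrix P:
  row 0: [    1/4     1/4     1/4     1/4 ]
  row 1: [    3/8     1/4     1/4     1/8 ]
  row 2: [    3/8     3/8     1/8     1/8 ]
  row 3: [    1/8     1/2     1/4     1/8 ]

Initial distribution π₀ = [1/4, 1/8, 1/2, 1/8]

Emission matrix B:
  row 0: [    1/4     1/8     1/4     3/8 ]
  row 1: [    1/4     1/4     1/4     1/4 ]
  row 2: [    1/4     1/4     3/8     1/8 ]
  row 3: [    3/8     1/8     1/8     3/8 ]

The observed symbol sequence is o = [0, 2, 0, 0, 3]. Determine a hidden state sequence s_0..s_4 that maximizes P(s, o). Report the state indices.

path = [2, 0, 3, 1, 0]

t=0: δ = [6.250e-02, 3.125e-02, 1.250e-01, 4.688e-02]  (obs o_0=0)
t=1: δ = [1.172e-02, 1.172e-02, 5.859e-03, 1.953e-03]  ψ = [2, 2, 0, 0]  (obs o_1=2)
t=2: δ = [1.099e-03, 7.324e-04, 7.324e-04, 1.099e-03]  ψ = [1, 0, 0, 0]  (obs o_2=0)
t=3: δ = [6.866e-05, 1.373e-04, 6.866e-05, 1.030e-04]  ψ = [0, 3, 0, 0]  (obs o_3=0)
t=4: δ = [1.931e-05, 1.287e-05, 4.292e-06, 6.437e-06]  ψ = [1, 3, 1, 0]  (obs o_4=3)
backtrack: best end state = 0; path = [2, 0, 3, 1, 0]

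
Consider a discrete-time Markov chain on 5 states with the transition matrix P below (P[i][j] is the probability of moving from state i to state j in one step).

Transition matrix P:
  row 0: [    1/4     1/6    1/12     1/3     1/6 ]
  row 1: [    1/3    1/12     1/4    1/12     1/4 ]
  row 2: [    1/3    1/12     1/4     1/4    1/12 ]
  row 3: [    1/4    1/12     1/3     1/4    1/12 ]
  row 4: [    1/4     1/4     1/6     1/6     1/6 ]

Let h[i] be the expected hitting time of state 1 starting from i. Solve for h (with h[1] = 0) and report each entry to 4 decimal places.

h = [7.2292, 0.0000, 7.9421, 8.0015, 6.5575]

First-step conditioning: h[1] = 0; for i ≠ 1, h[i] = 1 + Σ_k P[i][k]·h[k].
  h[0] = 1 + 1/4·h[0] + 1/12·h[2] + 1/3·h[3] + 1/6·h[4]
  h[2] = 1 + 1/3·h[0] + 1/4·h[2] + 1/4·h[3] + 1/12·h[4]
  h[3] = 1 + 1/4·h[0] + 1/3·h[2] + 1/4·h[3] + 1/12·h[4]
  h[4] = 1 + 1/4·h[0] + 1/6·h[2] + 1/6·h[3] + 1/6·h[4]
Solving the 4×4 linear system over states ≠ 1 gives exactly h = [9492/1313, 0, 10428/1313, 10506/1313, 8610/1313] (h[1] = 0 is the target).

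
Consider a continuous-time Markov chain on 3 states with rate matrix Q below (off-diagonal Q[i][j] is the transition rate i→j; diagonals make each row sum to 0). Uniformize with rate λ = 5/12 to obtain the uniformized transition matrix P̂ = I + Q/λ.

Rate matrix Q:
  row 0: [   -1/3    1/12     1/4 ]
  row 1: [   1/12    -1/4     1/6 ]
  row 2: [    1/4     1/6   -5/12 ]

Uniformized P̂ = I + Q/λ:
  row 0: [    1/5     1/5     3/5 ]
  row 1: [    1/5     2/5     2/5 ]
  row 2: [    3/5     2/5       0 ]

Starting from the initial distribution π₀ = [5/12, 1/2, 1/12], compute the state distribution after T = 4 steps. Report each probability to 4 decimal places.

t=0: π = [0.4167, 0.5000, 0.0833]
t=1: π = [0.2333, 0.3167, 0.4500]
t=2: π = [0.3800, 0.3533, 0.2667]
t=3: π = [0.3067, 0.3240, 0.3693]
t=4: π = [0.3477, 0.3387, 0.3136]

π = [0.3477, 0.3387, 0.3136]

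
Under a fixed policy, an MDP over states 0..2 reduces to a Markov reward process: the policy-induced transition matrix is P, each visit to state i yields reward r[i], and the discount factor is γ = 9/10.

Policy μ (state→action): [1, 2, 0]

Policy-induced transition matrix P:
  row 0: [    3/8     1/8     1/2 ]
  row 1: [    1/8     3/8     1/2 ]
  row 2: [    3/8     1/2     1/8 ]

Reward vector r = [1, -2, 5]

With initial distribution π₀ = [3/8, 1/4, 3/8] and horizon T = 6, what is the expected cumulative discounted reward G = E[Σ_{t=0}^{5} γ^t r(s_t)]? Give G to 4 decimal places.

G = 7.0064

t=0: π = [0.3750, 0.2500, 0.3750], E[r] = 1.7500, γ^t·E[r] = 1.750000, running G = 1.750000
t=1: π = [0.3125, 0.3281, 0.3594], E[r] = 1.4531, γ^t·E[r] = 1.307813, running G = 3.057813
t=2: π = [0.2930, 0.3418, 0.3652], E[r] = 1.4355, γ^t·E[r] = 1.162793, running G = 4.220605
t=3: π = [0.2896, 0.3474, 0.3630], E[r] = 1.4099, γ^t·E[r] = 1.027826, running G = 5.248431
t=4: π = [0.2881, 0.3480, 0.3639], E[r] = 1.4115, γ^t·E[r] = 0.926064, running G = 6.174496
t=5: π = [0.2880, 0.3484, 0.3636], E[r] = 1.4089, γ^t·E[r] = 0.831924, running G = 7.006420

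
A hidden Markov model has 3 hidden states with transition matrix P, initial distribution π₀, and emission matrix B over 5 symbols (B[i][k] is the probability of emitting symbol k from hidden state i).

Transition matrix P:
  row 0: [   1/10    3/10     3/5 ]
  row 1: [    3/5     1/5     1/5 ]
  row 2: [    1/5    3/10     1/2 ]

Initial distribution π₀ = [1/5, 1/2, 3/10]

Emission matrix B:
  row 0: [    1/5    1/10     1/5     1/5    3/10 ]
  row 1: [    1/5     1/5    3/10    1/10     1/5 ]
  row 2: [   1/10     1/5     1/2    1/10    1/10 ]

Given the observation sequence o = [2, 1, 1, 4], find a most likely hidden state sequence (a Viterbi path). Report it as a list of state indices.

t=0: δ = [4.000e-02, 1.500e-01, 1.500e-01]  (obs o_0=2)
t=1: δ = [9.000e-03, 9.000e-03, 1.500e-02]  ψ = [1, 2, 2]  (obs o_1=1)
t=2: δ = [5.400e-04, 9.000e-04, 1.500e-03]  ψ = [1, 2, 2]  (obs o_2=1)
t=3: δ = [1.620e-04, 9.000e-05, 7.500e-05]  ψ = [1, 2, 2]  (obs o_3=4)
backtrack: best end state = 0; path = [2, 2, 1, 0]

path = [2, 2, 1, 0]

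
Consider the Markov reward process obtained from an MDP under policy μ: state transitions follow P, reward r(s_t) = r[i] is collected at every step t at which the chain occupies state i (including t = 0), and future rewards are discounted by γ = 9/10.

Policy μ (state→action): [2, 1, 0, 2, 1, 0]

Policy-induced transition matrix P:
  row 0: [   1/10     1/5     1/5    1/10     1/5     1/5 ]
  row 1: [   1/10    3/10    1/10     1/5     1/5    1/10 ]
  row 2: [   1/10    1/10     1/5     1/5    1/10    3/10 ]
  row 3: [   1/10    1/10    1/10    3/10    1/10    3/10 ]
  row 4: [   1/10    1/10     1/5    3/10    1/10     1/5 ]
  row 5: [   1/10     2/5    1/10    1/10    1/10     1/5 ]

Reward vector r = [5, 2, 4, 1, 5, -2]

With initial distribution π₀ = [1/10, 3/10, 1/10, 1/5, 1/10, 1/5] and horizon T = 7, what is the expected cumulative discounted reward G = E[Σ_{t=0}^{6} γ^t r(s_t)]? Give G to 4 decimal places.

t=0: π = [0.1000, 0.3000, 0.1000, 0.2000, 0.1000, 0.2000], E[r] = 1.8000, γ^t·E[r] = 1.800000, running G = 1.800000
t=1: π = [0.1000, 0.2300, 0.1300, 0.2000, 0.1400, 0.2000], E[r] = 1.9800, γ^t·E[r] = 1.782000, running G = 3.582000
t=2: π = [0.1000, 0.2160, 0.1370, 0.2040, 0.1330, 0.2100], E[r] = 1.9290, γ^t·E[r] = 1.562490, running G = 5.144490
t=3: π = [0.1000, 0.2162, 0.1370, 0.2027, 0.1316, 0.2125], E[r] = 1.9161, γ^t·E[r] = 1.396837, running G = 6.541327
t=4: π = [0.1000, 0.2170, 0.1369, 0.2022, 0.1316, 0.2124], E[r] = 1.9170, γ^t·E[r] = 1.257744, running G = 7.799071
t=5: π = [0.1000, 0.2171, 0.1368, 0.2021, 0.1317, 0.2122], E[r] = 1.9178, γ^t·E[r] = 1.132458, running G = 8.931529
t=6: π = [0.1000, 0.2171, 0.1369, 0.2022, 0.1317, 0.2122], E[r] = 1.9179, γ^t·E[r] = 1.019262, running G = 9.950790

G = 9.9508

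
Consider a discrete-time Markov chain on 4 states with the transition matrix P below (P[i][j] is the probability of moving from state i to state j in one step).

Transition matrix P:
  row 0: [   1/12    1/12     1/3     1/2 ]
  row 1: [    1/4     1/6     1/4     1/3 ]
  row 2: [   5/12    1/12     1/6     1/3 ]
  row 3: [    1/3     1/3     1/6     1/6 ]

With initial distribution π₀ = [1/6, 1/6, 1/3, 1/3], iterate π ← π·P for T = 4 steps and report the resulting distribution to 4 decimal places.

π = [0.2686, 0.1787, 0.2273, 0.3254]

t=0: π = [0.1667, 0.1667, 0.3333, 0.3333]
t=1: π = [0.3056, 0.1806, 0.2083, 0.3056]
t=2: π = [0.2593, 0.1748, 0.2326, 0.3333]
t=3: π = [0.2733, 0.1812, 0.2244, 0.3210]
t=4: π = [0.2686, 0.1787, 0.2273, 0.3254]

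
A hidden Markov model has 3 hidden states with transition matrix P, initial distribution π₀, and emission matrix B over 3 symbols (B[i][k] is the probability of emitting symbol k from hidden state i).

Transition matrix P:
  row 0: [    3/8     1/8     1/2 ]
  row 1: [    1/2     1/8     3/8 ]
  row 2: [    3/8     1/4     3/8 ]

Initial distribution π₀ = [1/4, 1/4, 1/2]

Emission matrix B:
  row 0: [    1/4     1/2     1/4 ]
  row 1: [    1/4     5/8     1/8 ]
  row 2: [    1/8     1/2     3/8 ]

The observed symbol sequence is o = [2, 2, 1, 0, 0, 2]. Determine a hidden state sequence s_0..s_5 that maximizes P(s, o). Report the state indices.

path = [2, 2, 1, 0, 0, 2]

t=0: δ = [6.250e-02, 3.125e-02, 1.875e-01]  (obs o_0=2)
t=1: δ = [1.758e-02, 5.859e-03, 2.637e-02]  ψ = [2, 2, 2]  (obs o_1=2)
t=2: δ = [4.944e-03, 4.120e-03, 4.944e-03]  ψ = [2, 2, 2]  (obs o_2=1)
t=3: δ = [5.150e-04, 3.090e-04, 3.090e-04]  ψ = [1, 2, 0]  (obs o_3=0)
t=4: δ = [4.828e-05, 1.931e-05, 3.219e-05]  ψ = [0, 2, 0]  (obs o_4=0)
t=5: δ = [4.526e-06, 1.006e-06, 9.052e-06]  ψ = [0, 2, 0]  (obs o_5=2)
backtrack: best end state = 2; path = [2, 2, 1, 0, 0, 2]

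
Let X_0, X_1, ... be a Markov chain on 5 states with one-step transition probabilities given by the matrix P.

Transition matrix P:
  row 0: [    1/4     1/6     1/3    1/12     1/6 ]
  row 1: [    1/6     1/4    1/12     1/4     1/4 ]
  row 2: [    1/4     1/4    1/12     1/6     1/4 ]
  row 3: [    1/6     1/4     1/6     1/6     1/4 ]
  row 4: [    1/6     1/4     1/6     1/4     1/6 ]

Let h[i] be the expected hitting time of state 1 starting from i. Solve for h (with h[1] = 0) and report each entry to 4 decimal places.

First-step conditioning: h[1] = 0; for i ≠ 1, h[i] = 1 + Σ_k P[i][k]·h[k].
  h[0] = 1 + 1/4·h[0] + 1/3·h[2] + 1/12·h[3] + 1/6·h[4]
  h[2] = 1 + 1/4·h[0] + 1/12·h[2] + 1/6·h[3] + 1/4·h[4]
  h[3] = 1 + 1/6·h[0] + 1/6·h[2] + 1/6·h[3] + 1/4·h[4]
  h[4] = 1 + 1/6·h[0] + 1/6·h[2] + 1/4·h[3] + 1/6·h[4]
Solving the 4×4 linear system over states ≠ 1 gives exactly h = [1848/395, 0, 1704/395, 1692/395, 1692/395] (h[1] = 0 is the target).

h = [4.6785, 0.0000, 4.3139, 4.2835, 4.2835]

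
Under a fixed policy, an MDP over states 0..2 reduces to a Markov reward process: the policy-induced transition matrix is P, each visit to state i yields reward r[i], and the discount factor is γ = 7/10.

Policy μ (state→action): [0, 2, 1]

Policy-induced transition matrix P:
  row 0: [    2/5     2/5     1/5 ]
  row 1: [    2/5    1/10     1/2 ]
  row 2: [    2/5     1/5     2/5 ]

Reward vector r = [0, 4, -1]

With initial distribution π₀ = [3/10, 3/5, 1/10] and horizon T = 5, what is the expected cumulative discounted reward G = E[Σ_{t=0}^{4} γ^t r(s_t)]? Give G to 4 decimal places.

G = 3.3144

t=0: π = [0.3000, 0.6000, 0.1000], E[r] = 2.3000, γ^t·E[r] = 2.300000, running G = 2.300000
t=1: π = [0.4000, 0.2000, 0.4000], E[r] = 0.4000, γ^t·E[r] = 0.280000, running G = 2.580000
t=2: π = [0.4000, 0.2600, 0.3400], E[r] = 0.7000, γ^t·E[r] = 0.343000, running G = 2.923000
t=3: π = [0.4000, 0.2540, 0.3460], E[r] = 0.6700, γ^t·E[r] = 0.229810, running G = 3.152810
t=4: π = [0.4000, 0.2546, 0.3454], E[r] = 0.6730, γ^t·E[r] = 0.161587, running G = 3.314397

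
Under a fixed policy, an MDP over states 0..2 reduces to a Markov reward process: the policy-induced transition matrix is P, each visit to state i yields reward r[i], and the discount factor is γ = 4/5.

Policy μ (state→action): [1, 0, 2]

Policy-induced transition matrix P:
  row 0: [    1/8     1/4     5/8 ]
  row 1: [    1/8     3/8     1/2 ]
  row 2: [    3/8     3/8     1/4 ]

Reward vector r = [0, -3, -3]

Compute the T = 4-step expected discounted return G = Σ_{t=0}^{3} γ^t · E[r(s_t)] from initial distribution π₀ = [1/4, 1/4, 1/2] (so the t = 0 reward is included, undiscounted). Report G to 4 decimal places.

t=0: π = [0.2500, 0.2500, 0.5000], E[r] = -2.2500, γ^t·E[r] = -2.250000, running G = -2.250000
t=1: π = [0.2500, 0.3438, 0.4063], E[r] = -2.2500, γ^t·E[r] = -1.800000, running G = -4.050000
t=2: π = [0.2266, 0.3438, 0.4297], E[r] = -2.3203, γ^t·E[r] = -1.485000, running G = -5.535000
t=3: π = [0.2324, 0.3467, 0.4209], E[r] = -2.3027, γ^t·E[r] = -1.179000, running G = -6.714000

G = -6.7140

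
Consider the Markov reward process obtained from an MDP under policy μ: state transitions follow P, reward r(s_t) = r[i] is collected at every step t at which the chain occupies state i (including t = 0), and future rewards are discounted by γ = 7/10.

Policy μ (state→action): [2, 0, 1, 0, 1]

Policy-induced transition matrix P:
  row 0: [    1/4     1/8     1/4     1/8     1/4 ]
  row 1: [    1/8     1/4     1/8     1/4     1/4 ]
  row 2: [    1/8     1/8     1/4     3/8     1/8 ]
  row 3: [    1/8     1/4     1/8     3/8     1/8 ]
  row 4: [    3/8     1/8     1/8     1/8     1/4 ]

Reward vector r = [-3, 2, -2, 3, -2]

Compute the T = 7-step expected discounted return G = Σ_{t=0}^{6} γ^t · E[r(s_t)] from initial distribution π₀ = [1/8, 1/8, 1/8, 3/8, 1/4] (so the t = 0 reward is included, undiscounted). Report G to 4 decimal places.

t=0: π = [0.1250, 0.1250, 0.1250, 0.3750, 0.2500], E[r] = 0.2500, γ^t·E[r] = 0.250000, running G = 0.250000
t=1: π = [0.2031, 0.1875, 0.1563, 0.2656, 0.1875], E[r] = -0.1250, γ^t·E[r] = -0.087500, running G = 0.162500
t=2: π = [0.1973, 0.1816, 0.1699, 0.2539, 0.1973], E[r] = -0.2012, γ^t·E[r] = -0.098574, running G = 0.063926
t=3: π = [0.1990, 0.1794, 0.1709, 0.2537, 0.1970], E[r] = -0.2129, γ^t·E[r] = -0.073021, running G = -0.009096
t=4: π = [0.1991, 0.1791, 0.1712, 0.2536, 0.1969], E[r] = -0.2147, γ^t·E[r] = -0.051555, running G = -0.060650
t=5: π = [0.1991, 0.1791, 0.1713, 0.2536, 0.1969], E[r] = -0.2148, γ^t·E[r] = -0.036102, running G = -0.096752
t=6: π = [0.1991, 0.1791, 0.1713, 0.2536, 0.1969], E[r] = -0.2147, γ^t·E[r] = -0.025263, running G = -0.122015

G = -0.1220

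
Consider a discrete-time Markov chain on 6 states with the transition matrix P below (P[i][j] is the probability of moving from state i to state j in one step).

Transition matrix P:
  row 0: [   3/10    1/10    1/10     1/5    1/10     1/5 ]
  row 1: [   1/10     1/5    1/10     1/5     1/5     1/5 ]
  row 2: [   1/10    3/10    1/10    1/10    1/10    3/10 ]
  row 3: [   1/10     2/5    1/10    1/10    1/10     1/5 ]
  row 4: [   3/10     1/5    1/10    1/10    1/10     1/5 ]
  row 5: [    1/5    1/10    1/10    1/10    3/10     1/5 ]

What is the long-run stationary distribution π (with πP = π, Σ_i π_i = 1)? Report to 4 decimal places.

π = [0.1917, 0.1976, 0.1000, 0.1389, 0.1618, 0.2100]

Balance equations π_j = Σ_i π_i·P[i][j]:
  π_0 = 3/10·π_0 + 1/10·π_1 + 1/10·π_2 + 1/10·π_3 + 3/10·π_4 + 1/5·π_5
  π_1 = 1/10·π_0 + 1/5·π_1 + 3/10·π_2 + 2/5·π_3 + 1/5·π_4 + 1/10·π_5
  π_2 = 1/10·π_0 + 1/10·π_1 + 1/10·π_2 + 1/10·π_3 + 1/10·π_4 + 1/10·π_5
  π_3 = 1/5·π_0 + 1/5·π_1 + 1/10·π_2 + 1/10·π_3 + 1/10·π_4 + 1/10·π_5
  π_4 = 1/10·π_0 + 1/5·π_1 + 1/10·π_2 + 1/10·π_3 + 1/10·π_4 + 3/10·π_5
  normalize: π_0 + π_1 + π_2 + π_3 + π_4 + π_5 = 1
Solving the linear system gives exactly π = [2353/12275, 9703/49100, 1/10, 13643/98200, 3177/19640, 21/100].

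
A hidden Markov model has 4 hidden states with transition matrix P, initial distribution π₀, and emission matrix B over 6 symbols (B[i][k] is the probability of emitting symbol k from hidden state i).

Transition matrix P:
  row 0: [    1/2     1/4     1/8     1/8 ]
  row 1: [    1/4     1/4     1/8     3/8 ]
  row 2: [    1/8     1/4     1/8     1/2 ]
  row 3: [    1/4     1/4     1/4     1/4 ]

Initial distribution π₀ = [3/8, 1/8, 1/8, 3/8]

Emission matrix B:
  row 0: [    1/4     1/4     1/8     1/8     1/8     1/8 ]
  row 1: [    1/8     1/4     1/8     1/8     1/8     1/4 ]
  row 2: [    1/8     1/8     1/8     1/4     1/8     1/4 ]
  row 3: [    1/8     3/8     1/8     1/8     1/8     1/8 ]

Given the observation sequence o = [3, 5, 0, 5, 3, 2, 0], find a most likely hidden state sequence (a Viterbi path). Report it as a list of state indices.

path = [0, 0, 0, 0, 0, 0, 0]

t=0: δ = [4.688e-02, 1.562e-02, 3.125e-02, 4.688e-02]  (obs o_0=3)
t=1: δ = [2.930e-03, 2.930e-03, 2.930e-03, 1.953e-03]  ψ = [0, 0, 3, 2]  (obs o_1=5)
t=2: δ = [3.662e-04, 9.155e-05, 6.104e-05, 1.831e-04]  ψ = [0, 0, 3, 2]  (obs o_2=0)
t=3: δ = [2.289e-05, 2.289e-05, 1.144e-05, 5.722e-06]  ψ = [0, 0, 0, 0]  (obs o_3=5)
t=4: δ = [1.431e-06, 7.153e-07, 7.153e-07, 1.073e-06]  ψ = [0, 0, 0, 1]  (obs o_4=3)
t=5: δ = [8.941e-08, 4.470e-08, 3.353e-08, 4.470e-08]  ψ = [0, 0, 3, 2]  (obs o_5=2)
t=6: δ = [1.118e-08, 2.794e-09, 1.397e-09, 2.095e-09]  ψ = [0, 0, 0, 1]  (obs o_6=0)
backtrack: best end state = 0; path = [0, 0, 0, 0, 0, 0, 0]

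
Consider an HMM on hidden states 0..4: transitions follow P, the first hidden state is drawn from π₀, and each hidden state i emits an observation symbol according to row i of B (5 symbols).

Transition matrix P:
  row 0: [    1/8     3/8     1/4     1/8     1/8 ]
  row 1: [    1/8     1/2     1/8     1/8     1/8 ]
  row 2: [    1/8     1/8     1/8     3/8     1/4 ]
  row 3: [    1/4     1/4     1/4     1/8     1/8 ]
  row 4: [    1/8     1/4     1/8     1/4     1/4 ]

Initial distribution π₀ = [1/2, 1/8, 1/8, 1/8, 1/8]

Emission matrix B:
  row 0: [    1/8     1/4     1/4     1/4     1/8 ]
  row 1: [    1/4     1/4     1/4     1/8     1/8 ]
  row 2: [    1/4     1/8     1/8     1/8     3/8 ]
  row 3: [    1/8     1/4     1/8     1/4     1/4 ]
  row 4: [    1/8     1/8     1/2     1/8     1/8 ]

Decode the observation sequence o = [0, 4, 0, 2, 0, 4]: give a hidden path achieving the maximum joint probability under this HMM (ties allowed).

path = [0, 1, 1, 1, 1, 1]

t=0: δ = [6.250e-02, 3.125e-02, 3.125e-02, 1.562e-02, 1.562e-02]  (obs o_0=0)
t=1: δ = [9.766e-04, 2.930e-03, 5.859e-03, 2.930e-03, 9.766e-04]  ψ = [0, 0, 0, 2, 0]  (obs o_1=4)
t=2: δ = [9.155e-05, 3.662e-04, 1.831e-04, 2.747e-04, 1.831e-04]  ψ = [2, 1, 2, 2, 2]  (obs o_2=0)
t=3: δ = [1.717e-05, 4.578e-05, 8.583e-06, 8.583e-06, 2.289e-05]  ψ = [3, 1, 3, 2, 1]  (obs o_3=2)
t=4: δ = [7.153e-07, 5.722e-06, 1.431e-06, 7.153e-07, 7.153e-07]  ψ = [1, 1, 1, 1, 1]  (obs o_4=0)
t=5: δ = [8.941e-08, 3.576e-07, 2.682e-07, 1.788e-07, 8.941e-08]  ψ = [1, 1, 1, 1, 1]  (obs o_5=4)
backtrack: best end state = 1; path = [0, 1, 1, 1, 1, 1]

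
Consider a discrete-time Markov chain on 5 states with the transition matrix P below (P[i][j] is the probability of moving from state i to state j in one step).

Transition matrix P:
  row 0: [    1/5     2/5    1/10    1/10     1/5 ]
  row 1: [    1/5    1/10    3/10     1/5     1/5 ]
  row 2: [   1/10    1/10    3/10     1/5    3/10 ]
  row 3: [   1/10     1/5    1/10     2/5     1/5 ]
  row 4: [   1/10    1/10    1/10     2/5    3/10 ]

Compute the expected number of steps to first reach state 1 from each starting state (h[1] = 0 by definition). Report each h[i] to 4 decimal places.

First-step conditioning: h[1] = 0; for i ≠ 1, h[i] = 1 + Σ_k P[i][k]·h[k].
  h[0] = 1 + 1/5·h[0] + 1/10·h[2] + 1/10·h[3] + 1/5·h[4]
  h[2] = 1 + 1/10·h[0] + 3/10·h[2] + 1/5·h[3] + 3/10·h[4]
  h[3] = 1 + 1/10·h[0] + 1/10·h[2] + 2/5·h[3] + 1/5·h[4]
  h[4] = 1 + 1/10·h[0] + 1/10·h[2] + 2/5·h[3] + 3/10·h[4]
Solving the 4×4 linear system over states ≠ 1 gives exactly h = [280/67, 0, 410/67, 360/67, 400/67] (h[1] = 0 is the target).

h = [4.1791, 0.0000, 6.1194, 5.3731, 5.9701]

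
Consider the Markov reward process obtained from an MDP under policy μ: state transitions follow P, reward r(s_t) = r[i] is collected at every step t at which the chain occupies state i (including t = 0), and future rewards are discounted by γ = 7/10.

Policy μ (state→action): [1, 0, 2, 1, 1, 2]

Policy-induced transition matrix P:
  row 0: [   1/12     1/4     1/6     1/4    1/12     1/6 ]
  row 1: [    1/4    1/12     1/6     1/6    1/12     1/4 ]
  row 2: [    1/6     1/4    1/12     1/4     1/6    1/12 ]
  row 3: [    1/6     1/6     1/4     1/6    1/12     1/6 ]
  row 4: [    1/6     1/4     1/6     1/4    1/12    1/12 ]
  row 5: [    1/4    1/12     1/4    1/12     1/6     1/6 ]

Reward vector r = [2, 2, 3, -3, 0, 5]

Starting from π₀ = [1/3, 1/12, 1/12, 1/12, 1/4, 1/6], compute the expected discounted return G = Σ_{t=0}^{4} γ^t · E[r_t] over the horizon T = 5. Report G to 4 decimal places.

G = 4.2040

t=0: π = [0.3333, 0.0833, 0.0833, 0.0833, 0.2500, 0.1667], E[r] = 1.6667, γ^t·E[r] = 1.666667, running G = 1.666667
t=1: π = [0.1597, 0.2014, 0.1806, 0.2083, 0.1042, 0.1458], E[r] = 1.3681, γ^t·E[r] = 0.957639, running G = 2.624306
t=2: π = [0.1823, 0.1748, 0.1811, 0.1916, 0.1105, 0.1597], E[r] = 1.4815, γ^t·E[r] = 0.725926, running G = 3.350231
t=3: π = [0.1793, 0.1783, 0.1808, 0.1929, 0.1117, 0.1569], E[r] = 1.4639, γ^t·E[r] = 0.502111, running G = 3.852342
t=4: π = [0.1797, 0.1781, 0.1807, 0.1929, 0.1115, 0.1571], E[r] = 1.4646, γ^t·E[r] = 0.351656, running G = 4.203998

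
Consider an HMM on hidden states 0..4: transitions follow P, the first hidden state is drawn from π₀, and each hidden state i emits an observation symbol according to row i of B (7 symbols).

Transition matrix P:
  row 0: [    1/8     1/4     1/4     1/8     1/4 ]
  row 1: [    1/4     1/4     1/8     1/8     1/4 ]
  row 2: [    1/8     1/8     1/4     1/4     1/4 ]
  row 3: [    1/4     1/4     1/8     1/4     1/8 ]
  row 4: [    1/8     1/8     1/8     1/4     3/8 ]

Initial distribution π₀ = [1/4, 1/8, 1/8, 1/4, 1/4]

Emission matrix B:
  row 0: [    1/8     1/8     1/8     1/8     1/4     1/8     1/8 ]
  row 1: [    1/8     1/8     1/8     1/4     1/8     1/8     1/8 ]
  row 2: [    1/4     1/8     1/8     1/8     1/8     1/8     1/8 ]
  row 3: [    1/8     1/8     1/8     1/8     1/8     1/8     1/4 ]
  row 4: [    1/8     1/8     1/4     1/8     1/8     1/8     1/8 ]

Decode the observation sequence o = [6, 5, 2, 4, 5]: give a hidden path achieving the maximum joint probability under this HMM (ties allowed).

t=0: δ = [3.125e-02, 1.562e-02, 1.562e-02, 6.250e-02, 3.125e-02]  (obs o_0=6)
t=1: δ = [1.953e-03, 1.953e-03, 9.766e-04, 1.953e-03, 1.465e-03]  ψ = [3, 3, 0, 3, 4]  (obs o_1=5)
t=2: δ = [6.104e-05, 6.104e-05, 6.104e-05, 6.104e-05, 1.373e-04]  ψ = [1, 0, 0, 3, 4]  (obs o_2=2)
t=3: δ = [4.292e-06, 2.146e-06, 2.146e-06, 4.292e-06, 6.437e-06]  ψ = [4, 4, 4, 4, 4]  (obs o_3=4)
t=4: δ = [1.341e-07, 1.341e-07, 1.341e-07, 2.012e-07, 3.017e-07]  ψ = [3, 0, 0, 4, 4]  (obs o_4=5)
backtrack: best end state = 4; path = [4, 4, 4, 4, 4]

path = [4, 4, 4, 4, 4]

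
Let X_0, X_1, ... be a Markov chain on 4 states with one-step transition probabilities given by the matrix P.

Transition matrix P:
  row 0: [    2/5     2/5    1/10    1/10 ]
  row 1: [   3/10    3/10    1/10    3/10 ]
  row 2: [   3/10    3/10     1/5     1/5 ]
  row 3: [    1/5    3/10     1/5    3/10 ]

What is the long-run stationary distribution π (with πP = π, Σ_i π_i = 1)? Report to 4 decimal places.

π = [0.3084, 0.3308, 0.1361, 0.2247]

Balance equations π_j = Σ_i π_i·P[i][j]:
  π_0 = 2/5·π_0 + 3/10·π_1 + 3/10·π_2 + 1/5·π_3
  π_1 = 2/5·π_0 + 3/10·π_1 + 3/10·π_2 + 3/10·π_3
  π_2 = 1/10·π_0 + 1/10·π_1 + 1/5·π_2 + 1/5·π_3
  normalize: π_0 + π_1 + π_2 + π_3 = 1
Solving the linear system gives exactly π = [247/801, 265/801, 109/801, 20/89].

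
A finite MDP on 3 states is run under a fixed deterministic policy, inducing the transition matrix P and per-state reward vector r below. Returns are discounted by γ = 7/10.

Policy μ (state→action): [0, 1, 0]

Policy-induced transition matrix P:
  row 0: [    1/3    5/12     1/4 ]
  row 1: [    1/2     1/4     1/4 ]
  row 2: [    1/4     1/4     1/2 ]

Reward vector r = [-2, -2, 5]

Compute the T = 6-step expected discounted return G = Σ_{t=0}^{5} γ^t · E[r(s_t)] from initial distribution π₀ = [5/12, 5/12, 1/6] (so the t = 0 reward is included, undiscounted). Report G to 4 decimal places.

G = -0.4337

t=0: π = [0.4167, 0.4167, 0.1667], E[r] = -0.8333, γ^t·E[r] = -0.833333, running G = -0.833333
t=1: π = [0.3889, 0.3194, 0.2917], E[r] = 0.0417, γ^t·E[r] = 0.029167, running G = -0.804167
t=2: π = [0.3623, 0.3148, 0.3229], E[r] = 0.2604, γ^t·E[r] = 0.127604, running G = -0.676563
t=3: π = [0.3589, 0.3104, 0.3307], E[r] = 0.3151, γ^t·E[r] = 0.108081, running G = -0.568482
t=4: π = [0.3575, 0.3098, 0.3327], E[r] = 0.3288, γ^t·E[r] = 0.078939, running G = -0.489543
t=5: π = [0.3572, 0.3096, 0.3332], E[r] = 0.3322, γ^t·E[r] = 0.055832, running G = -0.433711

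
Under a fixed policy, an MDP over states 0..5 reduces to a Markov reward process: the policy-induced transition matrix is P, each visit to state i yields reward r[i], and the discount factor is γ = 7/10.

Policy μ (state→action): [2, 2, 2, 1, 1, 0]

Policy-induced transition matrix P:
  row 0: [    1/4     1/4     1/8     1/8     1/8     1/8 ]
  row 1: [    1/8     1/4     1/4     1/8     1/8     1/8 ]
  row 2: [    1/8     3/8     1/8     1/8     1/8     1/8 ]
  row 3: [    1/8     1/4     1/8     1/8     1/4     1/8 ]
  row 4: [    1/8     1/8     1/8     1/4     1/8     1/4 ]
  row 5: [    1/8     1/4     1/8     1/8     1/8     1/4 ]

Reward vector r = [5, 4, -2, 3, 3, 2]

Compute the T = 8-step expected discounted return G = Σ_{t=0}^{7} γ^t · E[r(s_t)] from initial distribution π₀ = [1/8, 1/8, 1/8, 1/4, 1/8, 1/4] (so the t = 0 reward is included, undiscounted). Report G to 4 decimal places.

G = 8.0924

t=0: π = [0.1250, 0.1250, 0.1250, 0.2500, 0.1250, 0.2500], E[r] = 2.5000, γ^t·E[r] = 2.500000, running G = 2.500000
t=1: π = [0.1406, 0.2500, 0.1406, 0.1406, 0.1563, 0.1719], E[r] = 2.6563, γ^t·E[r] = 1.859375, running G = 4.359375
t=2: π = [0.1426, 0.2480, 0.1563, 0.1445, 0.1426, 0.1660], E[r] = 2.5859, γ^t·E[r] = 1.267109, running G = 5.626484
t=3: π = [0.1428, 0.2517, 0.1560, 0.1428, 0.1431, 0.1636], E[r] = 2.5938, γ^t·E[r] = 0.889656, running G = 6.516141
t=4: π = [0.1429, 0.2516, 0.1565, 0.1429, 0.1429, 0.1633], E[r] = 2.5917, γ^t·E[r] = 0.622261, running G = 7.138402
t=5: π = [0.1429, 0.2517, 0.1565, 0.1429, 0.1429, 0.1633], E[r] = 2.5919, γ^t·E[r] = 0.435617, running G = 7.574019
t=6: π = [0.1429, 0.2517, 0.1565, 0.1429, 0.1429, 0.1633], E[r] = 2.5918, γ^t·E[r] = 0.304927, running G = 7.878946
t=7: π = [0.1429, 0.2517, 0.1565, 0.1429, 0.1429, 0.1633], E[r] = 2.5918, γ^t·E[r] = 0.213449, running G = 8.092395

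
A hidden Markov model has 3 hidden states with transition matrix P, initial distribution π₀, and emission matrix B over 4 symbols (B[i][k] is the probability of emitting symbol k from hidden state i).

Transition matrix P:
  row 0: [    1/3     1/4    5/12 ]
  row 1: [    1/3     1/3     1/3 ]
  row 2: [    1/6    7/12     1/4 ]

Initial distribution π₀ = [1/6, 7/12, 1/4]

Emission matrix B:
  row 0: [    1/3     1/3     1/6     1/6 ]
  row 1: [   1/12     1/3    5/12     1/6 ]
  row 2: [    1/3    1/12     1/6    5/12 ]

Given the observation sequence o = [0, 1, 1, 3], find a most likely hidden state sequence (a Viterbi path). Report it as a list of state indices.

t=0: δ = [5.556e-02, 4.861e-02, 8.333e-02]  (obs o_0=0)
t=1: δ = [6.173e-03, 1.620e-02, 1.929e-03]  ψ = [0, 2, 0]  (obs o_1=1)
t=2: δ = [1.800e-03, 1.800e-03, 4.501e-04]  ψ = [1, 1, 1]  (obs o_2=1)
t=3: δ = [1.000e-04, 1.000e-04, 3.126e-04]  ψ = [0, 1, 0]  (obs o_3=3)
backtrack: best end state = 2; path = [2, 1, 0, 2]

path = [2, 1, 0, 2]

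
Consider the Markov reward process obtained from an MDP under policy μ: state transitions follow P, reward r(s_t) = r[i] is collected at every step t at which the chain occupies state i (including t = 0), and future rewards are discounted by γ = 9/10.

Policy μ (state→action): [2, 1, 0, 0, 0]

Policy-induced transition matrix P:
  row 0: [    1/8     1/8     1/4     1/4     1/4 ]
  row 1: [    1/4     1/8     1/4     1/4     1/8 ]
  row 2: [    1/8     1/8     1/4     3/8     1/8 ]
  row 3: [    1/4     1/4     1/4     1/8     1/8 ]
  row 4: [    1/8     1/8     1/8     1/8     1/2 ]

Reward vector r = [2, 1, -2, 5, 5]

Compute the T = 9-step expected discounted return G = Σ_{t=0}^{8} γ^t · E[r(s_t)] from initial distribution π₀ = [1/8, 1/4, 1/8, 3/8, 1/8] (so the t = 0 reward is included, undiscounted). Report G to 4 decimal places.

G = 14.4044

t=0: π = [0.1250, 0.2500, 0.1250, 0.3750, 0.1250], E[r] = 2.7500, γ^t·E[r] = 2.750000, running G = 2.750000
t=1: π = [0.2031, 0.1719, 0.2344, 0.2031, 0.1875], E[r] = 2.0625, γ^t·E[r] = 1.856250, running G = 4.606250
t=2: π = [0.1719, 0.1504, 0.2266, 0.2305, 0.2207], E[r] = 2.2969, γ^t·E[r] = 1.860469, running G = 6.466719
t=3: π = [0.1726, 0.1538, 0.2224, 0.2219, 0.2292], E[r] = 2.3101, γ^t·E[r] = 1.684033, running G = 8.150751
t=4: π = [0.1720, 0.1527, 0.2213, 0.2214, 0.2325], E[r] = 2.3237, γ^t·E[r] = 1.524600, running G = 9.675351
t=5: π = [0.1718, 0.1527, 0.2209, 0.2209, 0.2337], E[r] = 2.3275, γ^t·E[r] = 1.374347, running G = 11.049698
t=6: π = [0.1717, 0.1526, 0.2208, 0.2208, 0.2341], E[r] = 2.3289, γ^t·E[r] = 1.237686, running G = 12.287384
t=7: π = [0.1717, 0.1526, 0.2207, 0.2207, 0.2343], E[r] = 2.3294, γ^t·E[r] = 1.114156, running G = 13.401541
t=8: π = [0.1717, 0.1526, 0.2207, 0.2207, 0.2343], E[r] = 2.3296, γ^t·E[r] = 1.002818, running G = 14.404358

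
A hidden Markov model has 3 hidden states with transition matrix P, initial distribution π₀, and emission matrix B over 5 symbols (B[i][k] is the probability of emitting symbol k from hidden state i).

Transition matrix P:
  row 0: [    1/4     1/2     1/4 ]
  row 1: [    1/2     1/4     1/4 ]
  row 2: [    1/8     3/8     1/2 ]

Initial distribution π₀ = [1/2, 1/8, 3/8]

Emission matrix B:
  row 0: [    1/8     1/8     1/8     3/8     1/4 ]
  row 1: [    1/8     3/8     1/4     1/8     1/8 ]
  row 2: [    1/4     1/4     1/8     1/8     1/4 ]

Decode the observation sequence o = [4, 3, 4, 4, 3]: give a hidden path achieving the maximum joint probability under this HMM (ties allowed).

t=0: δ = [1.250e-01, 1.562e-02, 9.375e-02]  (obs o_0=4)
t=1: δ = [1.172e-02, 7.812e-03, 5.859e-03]  ψ = [0, 0, 2]  (obs o_1=3)
t=2: δ = [9.766e-04, 7.324e-04, 7.324e-04]  ψ = [1, 0, 0]  (obs o_2=4)
t=3: δ = [9.155e-05, 6.104e-05, 9.155e-05]  ψ = [1, 0, 2]  (obs o_3=4)
t=4: δ = [1.144e-05, 5.722e-06, 5.722e-06]  ψ = [1, 0, 2]  (obs o_4=3)
backtrack: best end state = 0; path = [0, 1, 0, 1, 0]

path = [0, 1, 0, 1, 0]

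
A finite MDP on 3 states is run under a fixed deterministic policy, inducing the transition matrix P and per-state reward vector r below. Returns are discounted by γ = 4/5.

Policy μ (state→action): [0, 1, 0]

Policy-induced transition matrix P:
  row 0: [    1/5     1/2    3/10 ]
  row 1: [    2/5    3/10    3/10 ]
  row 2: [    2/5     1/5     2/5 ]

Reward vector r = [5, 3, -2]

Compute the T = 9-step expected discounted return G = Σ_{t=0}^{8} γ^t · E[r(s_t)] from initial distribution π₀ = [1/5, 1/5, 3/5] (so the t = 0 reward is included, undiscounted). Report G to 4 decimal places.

t=0: π = [0.2000, 0.2000, 0.6000], E[r] = 0.4000, γ^t·E[r] = 0.400000, running G = 0.400000
t=1: π = [0.3600, 0.2800, 0.3600], E[r] = 1.9200, γ^t·E[r] = 1.536000, running G = 1.936000
t=2: π = [0.3280, 0.3360, 0.3360], E[r] = 1.9760, γ^t·E[r] = 1.264640, running G = 3.200640
t=3: π = [0.3344, 0.3320, 0.3336], E[r] = 2.0008, γ^t·E[r] = 1.024410, running G = 4.225050
t=4: π = [0.3331, 0.3335, 0.3334], E[r] = 1.9994, γ^t·E[r] = 0.818971, running G = 5.044020
t=5: π = [0.3334, 0.3333, 0.3333], E[r] = 2.0001, γ^t·E[r] = 0.655384, running G = 5.699404
t=6: π = [0.3333, 0.3333, 0.3333], E[r] = 2.0000, γ^t·E[r] = 0.524283, running G = 6.223687
t=7: π = [0.3333, 0.3333, 0.3333], E[r] = 2.0000, γ^t·E[r] = 0.419431, running G = 6.643118
t=8: π = [0.3333, 0.3333, 0.3333], E[r] = 2.0000, γ^t·E[r] = 0.335544, running G = 6.978662

G = 6.9787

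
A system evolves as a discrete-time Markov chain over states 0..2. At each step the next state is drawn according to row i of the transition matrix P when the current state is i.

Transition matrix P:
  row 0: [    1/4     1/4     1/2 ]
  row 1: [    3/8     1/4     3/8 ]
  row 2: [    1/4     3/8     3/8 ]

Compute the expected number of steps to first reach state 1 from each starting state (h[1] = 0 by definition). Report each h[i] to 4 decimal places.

First-step conditioning: h[1] = 0; for i ≠ 1, h[i] = 1 + Σ_k P[i][k]·h[k].
  h[0] = 1 + 1/4·h[0] + 1/2·h[2]
  h[2] = 1 + 1/4·h[0] + 3/8·h[2]
Solving the 2×2 linear system over states ≠ 1 gives exactly h = [36/11, 0, 32/11] (h[1] = 0 is the target).

h = [3.2727, 0.0000, 2.9091]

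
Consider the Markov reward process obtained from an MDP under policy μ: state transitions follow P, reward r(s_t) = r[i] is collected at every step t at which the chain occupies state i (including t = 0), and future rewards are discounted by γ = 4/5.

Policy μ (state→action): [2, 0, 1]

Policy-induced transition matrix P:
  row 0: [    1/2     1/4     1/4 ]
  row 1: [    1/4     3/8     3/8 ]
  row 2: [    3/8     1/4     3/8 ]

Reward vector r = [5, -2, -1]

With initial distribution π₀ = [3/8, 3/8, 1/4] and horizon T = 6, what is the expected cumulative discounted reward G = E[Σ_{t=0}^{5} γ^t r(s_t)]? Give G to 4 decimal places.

t=0: π = [0.3750, 0.3750, 0.2500], E[r] = 0.8750, γ^t·E[r] = 0.875000, running G = 0.875000
t=1: π = [0.3750, 0.2969, 0.3281], E[r] = 0.9531, γ^t·E[r] = 0.762500, running G = 1.637500
t=2: π = [0.3848, 0.2871, 0.3281], E[r] = 1.0215, γ^t·E[r] = 0.653750, running G = 2.291250
t=3: π = [0.3872, 0.2859, 0.3269], E[r] = 1.0374, γ^t·E[r] = 0.531125, running G = 2.822375
t=4: π = [0.3877, 0.2857, 0.3266], E[r] = 1.0403, γ^t·E[r] = 0.426088, running G = 3.248463
t=5: π = [0.3877, 0.2857, 0.3265], E[r] = 1.0407, γ^t·E[r] = 0.341026, running G = 3.589489

G = 3.5895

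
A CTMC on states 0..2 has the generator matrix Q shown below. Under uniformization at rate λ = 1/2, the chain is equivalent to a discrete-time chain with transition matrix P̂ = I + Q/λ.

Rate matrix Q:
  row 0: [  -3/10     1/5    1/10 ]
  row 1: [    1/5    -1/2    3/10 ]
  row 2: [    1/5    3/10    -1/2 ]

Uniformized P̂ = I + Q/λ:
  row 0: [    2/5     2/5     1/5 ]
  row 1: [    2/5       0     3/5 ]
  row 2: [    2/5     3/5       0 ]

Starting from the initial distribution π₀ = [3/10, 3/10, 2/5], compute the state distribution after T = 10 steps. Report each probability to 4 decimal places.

t=0: π = [0.3000, 0.3000, 0.4000]
t=1: π = [0.4000, 0.3600, 0.2400]
t=2: π = [0.4000, 0.3040, 0.2960]
t=3: π = [0.4000, 0.3376, 0.2624]
t=4: π = [0.4000, 0.3174, 0.2826]
t=5: π = [0.4000, 0.3295, 0.2705]
t=6: π = [0.4000, 0.3223, 0.2777]
t=7: π = [0.4000, 0.3266, 0.2734]
t=8: π = [0.4000, 0.3240, 0.2760]
t=9: π = [0.4000, 0.3256, 0.2744]
t=10: π = [0.4000, 0.3246, 0.2754]

π = [0.4000, 0.3246, 0.2754]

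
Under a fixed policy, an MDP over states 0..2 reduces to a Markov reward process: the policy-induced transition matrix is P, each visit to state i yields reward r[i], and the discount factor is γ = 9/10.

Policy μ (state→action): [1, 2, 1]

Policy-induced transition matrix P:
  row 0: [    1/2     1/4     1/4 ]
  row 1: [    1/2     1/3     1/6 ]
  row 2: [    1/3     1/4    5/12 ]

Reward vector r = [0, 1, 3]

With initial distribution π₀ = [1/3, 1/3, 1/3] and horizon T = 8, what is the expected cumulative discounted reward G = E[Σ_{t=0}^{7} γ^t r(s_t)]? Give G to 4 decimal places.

t=0: π = [0.3333, 0.3333, 0.3333], E[r] = 1.3333, γ^t·E[r] = 1.333333, running G = 1.333333
t=1: π = [0.4444, 0.2778, 0.2778], E[r] = 1.1111, γ^t·E[r] = 1.000000, running G = 2.333333
t=2: π = [0.4537, 0.2731, 0.2731], E[r] = 1.0926, γ^t·E[r] = 0.885000, running G = 3.218333
t=3: π = [0.4545, 0.2728, 0.2728], E[r] = 1.0910, γ^t·E[r] = 0.795375, running G = 4.013708
t=4: π = [0.4545, 0.2727, 0.2727], E[r] = 1.0909, γ^t·E[r] = 0.715753, running G = 4.729461
t=5: π = [0.4545, 0.2727, 0.2727], E[r] = 1.0909, γ^t·E[r] = 0.644171, running G = 5.373633
t=6: π = [0.4545, 0.2727, 0.2727], E[r] = 1.0909, γ^t·E[r] = 0.579754, running G = 5.953387
t=7: π = [0.4545, 0.2727, 0.2727], E[r] = 1.0909, γ^t·E[r] = 0.521778, running G = 6.475165

G = 6.4752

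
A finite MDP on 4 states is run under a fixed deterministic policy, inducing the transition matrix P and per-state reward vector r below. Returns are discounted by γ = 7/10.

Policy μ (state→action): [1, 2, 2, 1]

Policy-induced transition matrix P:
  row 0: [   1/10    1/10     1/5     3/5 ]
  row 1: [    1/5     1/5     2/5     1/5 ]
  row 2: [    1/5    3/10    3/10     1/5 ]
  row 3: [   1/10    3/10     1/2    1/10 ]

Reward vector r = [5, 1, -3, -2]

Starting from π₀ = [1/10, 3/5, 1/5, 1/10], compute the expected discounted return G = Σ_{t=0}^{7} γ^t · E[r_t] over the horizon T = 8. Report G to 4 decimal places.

G = -0.7479

t=0: π = [0.1000, 0.6000, 0.2000, 0.1000], E[r] = 0.3000, γ^t·E[r] = 0.300000, running G = 0.300000
t=1: π = [0.1800, 0.2200, 0.3700, 0.2300], E[r] = -0.4500, γ^t·E[r] = -0.315000, running G = -0.015000
t=2: π = [0.1590, 0.2420, 0.3500, 0.2490], E[r] = -0.5110, γ^t·E[r] = -0.250390, running G = -0.265390
t=3: π = [0.1592, 0.2440, 0.3581, 0.2387], E[r] = -0.5117, γ^t·E[r] = -0.175513, running G = -0.440903
t=4: π = [0.1602, 0.2438, 0.3562, 0.2398], E[r] = -0.5035, γ^t·E[r] = -0.120883, running G = -0.561786
t=5: π = [0.1600, 0.2436, 0.3563, 0.2401], E[r] = -0.5056, γ^t·E[r] = -0.084974, running G = -0.646760
t=6: π = [0.1600, 0.2436, 0.3564, 0.2400], E[r] = -0.5055, γ^t·E[r] = -0.059474, running G = -0.706234
t=7: π = [0.1600, 0.2436, 0.3564, 0.2400], E[r] = -0.5054, γ^t·E[r] = -0.041625, running G = -0.747859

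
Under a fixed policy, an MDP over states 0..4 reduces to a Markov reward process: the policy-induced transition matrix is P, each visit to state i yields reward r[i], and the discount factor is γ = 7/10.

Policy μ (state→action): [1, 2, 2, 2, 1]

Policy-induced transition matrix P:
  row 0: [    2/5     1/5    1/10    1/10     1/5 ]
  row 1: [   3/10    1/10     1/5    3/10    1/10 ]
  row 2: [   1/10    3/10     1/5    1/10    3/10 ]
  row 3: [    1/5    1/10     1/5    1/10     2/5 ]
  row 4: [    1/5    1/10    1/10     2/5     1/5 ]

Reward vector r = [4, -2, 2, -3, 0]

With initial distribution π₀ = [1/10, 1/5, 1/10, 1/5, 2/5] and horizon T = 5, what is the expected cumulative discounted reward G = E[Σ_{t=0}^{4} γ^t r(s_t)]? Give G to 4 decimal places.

t=0: π = [0.1000, 0.2000, 0.1000, 0.2000, 0.4000], E[r] = -0.4000, γ^t·E[r] = -0.400000, running G = -0.400000
t=1: π = [0.2300, 0.1300, 0.1500, 0.2600, 0.2300], E[r] = 0.1800, γ^t·E[r] = 0.126000, running G = -0.274000
t=2: π = [0.2440, 0.1530, 0.1540, 0.1950, 0.2540], E[r] = 0.3930, γ^t·E[r] = 0.192570, running G = -0.081430
t=3: π = [0.2487, 0.1552, 0.1502, 0.2068, 0.2391], E[r] = 0.3644, γ^t·E[r] = 0.124989, running G = 0.043559
t=4: π = [0.2502, 0.1549, 0.1512, 0.2028, 0.2409], E[r] = 0.3853, γ^t·E[r] = 0.092503, running G = 0.136063

G = 0.1361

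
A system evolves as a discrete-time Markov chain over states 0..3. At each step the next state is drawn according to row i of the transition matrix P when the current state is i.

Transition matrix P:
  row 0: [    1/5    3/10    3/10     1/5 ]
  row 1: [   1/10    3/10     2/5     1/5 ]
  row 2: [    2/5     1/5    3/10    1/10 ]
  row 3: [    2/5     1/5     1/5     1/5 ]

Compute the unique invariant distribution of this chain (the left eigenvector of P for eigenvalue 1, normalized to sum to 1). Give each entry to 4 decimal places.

π = [0.2703, 0.2523, 0.3083, 0.1692]

Balance equations π_j = Σ_i π_i·P[i][j]:
  π_0 = 1/5·π_0 + 1/10·π_1 + 2/5·π_2 + 2/5·π_3
  π_1 = 3/10·π_0 + 3/10·π_1 + 1/5·π_2 + 1/5·π_3
  π_2 = 3/10·π_0 + 2/5·π_1 + 3/10·π_2 + 1/5·π_3
  normalize: π_0 + π_1 + π_2 + π_3 = 1
Solving the linear system gives exactly π = [10/37, 28/111, 308/999, 169/999].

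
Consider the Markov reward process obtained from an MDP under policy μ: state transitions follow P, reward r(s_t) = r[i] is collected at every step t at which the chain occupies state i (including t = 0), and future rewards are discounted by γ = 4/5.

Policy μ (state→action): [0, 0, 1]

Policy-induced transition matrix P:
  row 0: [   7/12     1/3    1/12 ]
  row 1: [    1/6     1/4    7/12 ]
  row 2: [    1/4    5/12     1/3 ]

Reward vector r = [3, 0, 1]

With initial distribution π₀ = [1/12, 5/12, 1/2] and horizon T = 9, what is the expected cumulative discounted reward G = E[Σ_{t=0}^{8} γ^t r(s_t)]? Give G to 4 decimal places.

G = 4.9789

t=0: π = [0.0833, 0.4167, 0.5000], E[r] = 0.7500, γ^t·E[r] = 0.750000, running G = 0.750000
t=1: π = [0.2431, 0.3403, 0.4167], E[r] = 1.1458, γ^t·E[r] = 0.916667, running G = 1.666667
t=2: π = [0.3027, 0.3397, 0.3576], E[r] = 1.2656, γ^t·E[r] = 0.810000, running G = 2.476667
t=3: π = [0.3226, 0.3348, 0.3426], E[r] = 1.3103, γ^t·E[r] = 0.670889, running G = 3.147556
t=4: π = [0.3296, 0.3340, 0.3364], E[r] = 1.3253, γ^t·E[r] = 0.542830, running G = 3.690385
t=5: π = [0.3320, 0.3335, 0.3344], E[r] = 1.3306, γ^t·E[r] = 0.435995, running G = 4.126380
t=6: π = [0.3329, 0.3334, 0.3337], E[r] = 1.3324, γ^t·E[r] = 0.349272, running G = 4.475652
t=7: π = [0.3332, 0.3334, 0.3335], E[r] = 1.3330, γ^t·E[r] = 0.279550, running G = 4.755202
t=8: π = [0.3333, 0.3333, 0.3334], E[r] = 1.3332, γ^t·E[r] = 0.223677, running G = 4.978879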